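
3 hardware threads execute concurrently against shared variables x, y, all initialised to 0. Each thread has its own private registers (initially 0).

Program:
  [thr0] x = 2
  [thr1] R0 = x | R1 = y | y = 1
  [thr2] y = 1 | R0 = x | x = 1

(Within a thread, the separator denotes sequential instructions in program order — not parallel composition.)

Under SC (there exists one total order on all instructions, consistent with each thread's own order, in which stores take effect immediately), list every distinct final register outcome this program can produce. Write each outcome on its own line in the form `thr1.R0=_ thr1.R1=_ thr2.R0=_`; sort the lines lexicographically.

thr1.R0=0 thr1.R1=0 thr2.R0=0
thr1.R0=0 thr1.R1=0 thr2.R0=2
thr1.R0=0 thr1.R1=1 thr2.R0=0
thr1.R0=0 thr1.R1=1 thr2.R0=2
thr1.R0=1 thr1.R1=1 thr2.R0=0
thr1.R0=1 thr1.R1=1 thr2.R0=2
thr1.R0=2 thr1.R1=0 thr2.R0=2
thr1.R0=2 thr1.R1=1 thr2.R0=0
thr1.R0=2 thr1.R1=1 thr2.R0=2

outcome vector order: (thr1.R0,thr1.R1,thr2.R0)
|SC outcomes| = 9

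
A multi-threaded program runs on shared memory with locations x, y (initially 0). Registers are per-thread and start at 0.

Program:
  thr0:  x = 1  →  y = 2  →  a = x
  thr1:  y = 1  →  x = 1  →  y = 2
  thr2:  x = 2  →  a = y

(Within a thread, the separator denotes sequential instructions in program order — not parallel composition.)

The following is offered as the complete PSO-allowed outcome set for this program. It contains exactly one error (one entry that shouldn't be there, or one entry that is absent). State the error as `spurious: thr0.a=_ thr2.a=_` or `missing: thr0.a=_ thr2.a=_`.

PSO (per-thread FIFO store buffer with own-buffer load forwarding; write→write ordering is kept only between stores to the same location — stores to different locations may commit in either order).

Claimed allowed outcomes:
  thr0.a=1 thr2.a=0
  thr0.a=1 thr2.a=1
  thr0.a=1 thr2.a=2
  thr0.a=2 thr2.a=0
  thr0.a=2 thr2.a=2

outcome vector order: (thr0.a,thr2.a)
PSO (6): 1/0; 1/1; 1/2; 2/0; 2/1; 2/2
PSO∖claimed = {2/1}

missing: thr0.a=2 thr2.a=1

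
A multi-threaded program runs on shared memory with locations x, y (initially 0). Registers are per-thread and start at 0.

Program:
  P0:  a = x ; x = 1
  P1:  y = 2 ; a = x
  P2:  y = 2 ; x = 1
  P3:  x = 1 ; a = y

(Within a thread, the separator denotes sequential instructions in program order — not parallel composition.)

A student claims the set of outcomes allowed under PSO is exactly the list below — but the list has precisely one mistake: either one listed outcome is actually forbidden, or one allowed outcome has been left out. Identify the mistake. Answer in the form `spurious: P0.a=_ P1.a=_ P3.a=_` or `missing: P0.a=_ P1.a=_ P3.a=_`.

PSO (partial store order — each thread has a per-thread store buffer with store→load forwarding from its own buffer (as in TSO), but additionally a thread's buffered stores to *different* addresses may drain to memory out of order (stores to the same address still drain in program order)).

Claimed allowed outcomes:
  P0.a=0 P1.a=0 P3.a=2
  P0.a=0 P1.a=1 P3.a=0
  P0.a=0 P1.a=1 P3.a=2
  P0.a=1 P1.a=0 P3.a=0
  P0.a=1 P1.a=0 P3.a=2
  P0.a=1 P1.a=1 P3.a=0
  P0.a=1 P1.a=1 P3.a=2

outcome vector order: (P0.a,P1.a,P3.a)
PSO: 8 outcomes — {<0 0 0>; <0 0 2>; <0 1 0>; <0 1 2>; <1 0 0>; <1 0 2>; <1 1 0>; <1 1 2>}
PSO∖claimed = {<0 0 0>}

missing: P0.a=0 P1.a=0 P3.a=0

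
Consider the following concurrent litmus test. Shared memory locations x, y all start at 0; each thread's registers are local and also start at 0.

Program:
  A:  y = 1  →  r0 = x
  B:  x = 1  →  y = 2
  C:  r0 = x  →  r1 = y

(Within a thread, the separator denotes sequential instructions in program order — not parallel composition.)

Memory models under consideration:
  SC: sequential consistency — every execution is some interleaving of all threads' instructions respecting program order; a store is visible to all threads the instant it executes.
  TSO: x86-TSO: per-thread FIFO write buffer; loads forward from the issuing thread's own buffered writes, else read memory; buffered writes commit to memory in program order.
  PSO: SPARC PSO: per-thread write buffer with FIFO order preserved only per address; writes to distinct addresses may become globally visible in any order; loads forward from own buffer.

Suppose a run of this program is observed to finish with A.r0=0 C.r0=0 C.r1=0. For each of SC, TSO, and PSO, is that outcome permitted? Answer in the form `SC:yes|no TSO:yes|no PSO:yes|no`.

outcome vector order: (A.r0,C.r0,C.r1)
SC (11): 000; 001; 002; 011; 012; 100; 101; 102; 110; 111; 112
TSO (12): 000; 001; 002; 010; 011; 012; 100; 101; 102; 110; 111; 112
PSO (12): 000; 001; 002; 010; 011; 012; 100; 101; 102; 110; 111; 112
target 000 ∈ {SC,TSO,PSO}

SC:yes TSO:yes PSO:yes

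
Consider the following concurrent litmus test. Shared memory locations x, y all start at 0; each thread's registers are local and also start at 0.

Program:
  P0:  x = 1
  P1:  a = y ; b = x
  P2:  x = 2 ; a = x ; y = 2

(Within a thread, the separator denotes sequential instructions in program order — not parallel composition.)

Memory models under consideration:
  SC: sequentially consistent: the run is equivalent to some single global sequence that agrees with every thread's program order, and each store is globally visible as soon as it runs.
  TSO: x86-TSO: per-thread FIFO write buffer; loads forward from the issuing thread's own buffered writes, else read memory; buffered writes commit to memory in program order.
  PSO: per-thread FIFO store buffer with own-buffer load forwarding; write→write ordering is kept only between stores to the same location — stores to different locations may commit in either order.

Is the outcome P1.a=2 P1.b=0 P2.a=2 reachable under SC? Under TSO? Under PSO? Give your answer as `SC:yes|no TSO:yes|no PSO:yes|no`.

SC:no TSO:no PSO:yes

outcome vector order: (P1.a,P1.b,P2.a)
SC: 9 outcomes — {0/0/1 0/0/2 0/1/1 0/1/2 0/2/1 0/2/2 2/1/1 2/1/2 2/2/2}
TSO: 9 outcomes — {0/0/1 0/0/2 0/1/1 0/1/2 0/2/1 0/2/2 2/1/1 2/1/2 2/2/2}
PSO: 10 outcomes — {0/0/1 0/0/2 0/1/1 0/1/2 0/2/1 0/2/2 2/0/2 2/1/1 2/1/2 2/2/2}
target 2/0/2 ∈ {PSO}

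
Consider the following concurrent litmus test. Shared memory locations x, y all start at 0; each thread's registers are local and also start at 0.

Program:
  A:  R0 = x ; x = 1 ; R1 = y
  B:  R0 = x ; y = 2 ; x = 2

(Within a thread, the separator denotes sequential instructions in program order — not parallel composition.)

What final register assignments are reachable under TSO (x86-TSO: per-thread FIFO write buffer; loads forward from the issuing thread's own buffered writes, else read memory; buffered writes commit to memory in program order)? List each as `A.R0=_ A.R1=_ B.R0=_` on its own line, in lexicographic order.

outcome vector order: (A.R0,A.R1,B.R0)
|TSO outcomes| = 5

A.R0=0 A.R1=0 B.R0=0
A.R0=0 A.R1=0 B.R0=1
A.R0=0 A.R1=2 B.R0=0
A.R0=0 A.R1=2 B.R0=1
A.R0=2 A.R1=2 B.R0=0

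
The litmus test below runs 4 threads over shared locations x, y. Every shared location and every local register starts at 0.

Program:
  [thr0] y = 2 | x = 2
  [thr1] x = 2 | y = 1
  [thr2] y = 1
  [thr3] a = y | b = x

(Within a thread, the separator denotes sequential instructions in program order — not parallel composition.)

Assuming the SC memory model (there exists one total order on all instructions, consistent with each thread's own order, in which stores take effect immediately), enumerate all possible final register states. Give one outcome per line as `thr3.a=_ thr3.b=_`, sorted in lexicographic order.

thr3.a=0 thr3.b=0
thr3.a=0 thr3.b=2
thr3.a=1 thr3.b=0
thr3.a=1 thr3.b=2
thr3.a=2 thr3.b=0
thr3.a=2 thr3.b=2

outcome vector order: (thr3.a,thr3.b)
|SC outcomes| = 6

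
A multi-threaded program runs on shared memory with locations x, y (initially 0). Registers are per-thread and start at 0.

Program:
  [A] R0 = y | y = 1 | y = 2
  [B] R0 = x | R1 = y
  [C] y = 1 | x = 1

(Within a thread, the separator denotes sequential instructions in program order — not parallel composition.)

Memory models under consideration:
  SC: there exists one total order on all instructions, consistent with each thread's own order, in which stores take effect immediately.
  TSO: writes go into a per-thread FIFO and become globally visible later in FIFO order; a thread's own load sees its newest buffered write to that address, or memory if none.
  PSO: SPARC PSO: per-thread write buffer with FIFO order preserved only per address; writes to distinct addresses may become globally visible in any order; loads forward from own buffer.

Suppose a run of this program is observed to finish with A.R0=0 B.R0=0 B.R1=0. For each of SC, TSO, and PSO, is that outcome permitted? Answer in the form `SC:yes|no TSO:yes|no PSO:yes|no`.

SC:yes TSO:yes PSO:yes

outcome vector order: (A.R0,B.R0,B.R1)
SC: 10 outcomes — {0/0/0, 0/0/1, 0/0/2, 0/1/1, 0/1/2, 1/0/0, 1/0/1, 1/0/2, 1/1/1, 1/1/2}
TSO: 10 outcomes — {0/0/0, 0/0/1, 0/0/2, 0/1/1, 0/1/2, 1/0/0, 1/0/1, 1/0/2, 1/1/1, 1/1/2}
PSO: 12 outcomes — {0/0/0, 0/0/1, 0/0/2, 0/1/0, 0/1/1, 0/1/2, 1/0/0, 1/0/1, 1/0/2, 1/1/0, 1/1/1, 1/1/2}
target 0/0/0 ∈ {SC,TSO,PSO}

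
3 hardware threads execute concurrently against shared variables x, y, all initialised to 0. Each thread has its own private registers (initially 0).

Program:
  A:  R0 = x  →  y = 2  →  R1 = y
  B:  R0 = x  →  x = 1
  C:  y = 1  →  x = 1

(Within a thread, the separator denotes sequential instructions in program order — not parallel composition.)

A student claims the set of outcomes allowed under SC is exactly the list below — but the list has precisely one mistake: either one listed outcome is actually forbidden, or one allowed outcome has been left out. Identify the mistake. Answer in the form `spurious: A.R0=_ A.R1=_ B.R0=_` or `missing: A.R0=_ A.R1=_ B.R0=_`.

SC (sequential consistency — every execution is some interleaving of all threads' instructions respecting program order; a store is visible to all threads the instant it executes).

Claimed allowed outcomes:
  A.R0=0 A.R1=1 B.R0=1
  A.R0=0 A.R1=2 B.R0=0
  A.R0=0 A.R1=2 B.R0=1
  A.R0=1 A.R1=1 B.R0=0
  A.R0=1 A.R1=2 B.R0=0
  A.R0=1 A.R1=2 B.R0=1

outcome vector order: (A.R0,A.R1,B.R0)
SC (7): <0 1 0>, <0 1 1>, <0 2 0>, <0 2 1>, <1 1 0>, <1 2 0>, <1 2 1>
SC∖claimed = {<0 1 0>}

missing: A.R0=0 A.R1=1 B.R0=0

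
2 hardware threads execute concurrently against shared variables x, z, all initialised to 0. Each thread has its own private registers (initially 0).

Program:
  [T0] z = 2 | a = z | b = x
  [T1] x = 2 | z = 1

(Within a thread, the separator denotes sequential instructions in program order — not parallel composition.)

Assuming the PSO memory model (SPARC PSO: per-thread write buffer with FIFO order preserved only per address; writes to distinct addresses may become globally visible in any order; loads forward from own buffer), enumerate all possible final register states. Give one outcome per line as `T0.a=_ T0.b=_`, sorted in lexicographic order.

outcome vector order: (T0.a,T0.b)
|PSO outcomes| = 4

T0.a=1 T0.b=0
T0.a=1 T0.b=2
T0.a=2 T0.b=0
T0.a=2 T0.b=2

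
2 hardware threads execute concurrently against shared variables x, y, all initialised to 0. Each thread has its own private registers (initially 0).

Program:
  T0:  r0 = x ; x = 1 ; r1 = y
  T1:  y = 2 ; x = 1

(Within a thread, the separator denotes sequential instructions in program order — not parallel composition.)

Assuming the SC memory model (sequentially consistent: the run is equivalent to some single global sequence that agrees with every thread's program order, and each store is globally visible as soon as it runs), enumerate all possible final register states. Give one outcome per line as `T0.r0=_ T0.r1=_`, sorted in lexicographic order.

T0.r0=0 T0.r1=0
T0.r0=0 T0.r1=2
T0.r0=1 T0.r1=2

outcome vector order: (T0.r0,T0.r1)
|SC outcomes| = 3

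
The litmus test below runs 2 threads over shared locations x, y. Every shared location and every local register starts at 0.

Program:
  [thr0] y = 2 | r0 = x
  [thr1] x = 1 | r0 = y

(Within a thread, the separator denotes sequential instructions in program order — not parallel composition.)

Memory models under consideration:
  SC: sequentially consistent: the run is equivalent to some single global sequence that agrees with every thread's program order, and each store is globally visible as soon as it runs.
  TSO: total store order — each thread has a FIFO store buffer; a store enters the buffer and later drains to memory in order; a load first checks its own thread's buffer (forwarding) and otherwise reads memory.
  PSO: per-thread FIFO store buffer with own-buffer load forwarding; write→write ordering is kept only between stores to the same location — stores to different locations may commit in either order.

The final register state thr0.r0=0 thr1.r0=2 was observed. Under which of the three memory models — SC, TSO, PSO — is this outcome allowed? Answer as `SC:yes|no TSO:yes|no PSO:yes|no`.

outcome vector order: (thr0.r0,thr1.r0)
SC (3): (0,2), (1,0), (1,2)
TSO (4): (0,0), (0,2), (1,0), (1,2)
PSO (4): (0,0), (0,2), (1,0), (1,2)
target (0,2) ∈ {SC,TSO,PSO}

SC:yes TSO:yes PSO:yes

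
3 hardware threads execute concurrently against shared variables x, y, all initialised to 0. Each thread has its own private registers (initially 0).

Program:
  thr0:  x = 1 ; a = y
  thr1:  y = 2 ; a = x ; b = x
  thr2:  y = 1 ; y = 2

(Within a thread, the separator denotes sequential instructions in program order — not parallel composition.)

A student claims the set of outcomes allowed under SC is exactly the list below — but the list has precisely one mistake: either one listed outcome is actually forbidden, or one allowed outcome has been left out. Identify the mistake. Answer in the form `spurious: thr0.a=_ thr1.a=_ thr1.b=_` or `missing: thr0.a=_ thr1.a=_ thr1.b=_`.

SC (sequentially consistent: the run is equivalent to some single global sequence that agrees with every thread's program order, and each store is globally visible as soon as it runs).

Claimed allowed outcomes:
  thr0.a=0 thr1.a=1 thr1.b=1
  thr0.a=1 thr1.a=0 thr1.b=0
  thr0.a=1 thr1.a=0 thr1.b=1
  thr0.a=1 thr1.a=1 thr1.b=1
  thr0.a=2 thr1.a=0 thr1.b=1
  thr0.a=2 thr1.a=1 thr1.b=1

missing: thr0.a=2 thr1.a=0 thr1.b=0

outcome vector order: (thr0.a,thr1.a,thr1.b)
SC (7): (0,1,1) (1,0,0) (1,0,1) (1,1,1) (2,0,0) (2,0,1) (2,1,1)
SC∖claimed = {(2,0,0)}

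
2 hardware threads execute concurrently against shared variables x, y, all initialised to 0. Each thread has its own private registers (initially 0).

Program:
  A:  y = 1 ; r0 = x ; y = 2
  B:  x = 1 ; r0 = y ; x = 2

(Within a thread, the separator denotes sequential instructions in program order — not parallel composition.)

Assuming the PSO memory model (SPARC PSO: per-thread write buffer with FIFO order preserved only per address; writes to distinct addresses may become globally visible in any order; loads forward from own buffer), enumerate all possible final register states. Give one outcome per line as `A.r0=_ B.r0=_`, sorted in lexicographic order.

A.r0=0 B.r0=0
A.r0=0 B.r0=1
A.r0=0 B.r0=2
A.r0=1 B.r0=0
A.r0=1 B.r0=1
A.r0=1 B.r0=2
A.r0=2 B.r0=0
A.r0=2 B.r0=1

outcome vector order: (A.r0,B.r0)
|PSO outcomes| = 8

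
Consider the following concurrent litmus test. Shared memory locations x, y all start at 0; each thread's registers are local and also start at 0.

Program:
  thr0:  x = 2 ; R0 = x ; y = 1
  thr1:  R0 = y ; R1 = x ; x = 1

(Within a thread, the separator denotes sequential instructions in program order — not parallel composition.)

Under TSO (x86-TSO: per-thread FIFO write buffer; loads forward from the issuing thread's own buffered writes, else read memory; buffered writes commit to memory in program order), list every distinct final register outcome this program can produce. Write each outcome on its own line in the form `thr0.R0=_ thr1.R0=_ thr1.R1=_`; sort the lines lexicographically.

thr0.R0=1 thr1.R0=0 thr1.R1=0
thr0.R0=1 thr1.R0=0 thr1.R1=2
thr0.R0=2 thr1.R0=0 thr1.R1=0
thr0.R0=2 thr1.R0=0 thr1.R1=2
thr0.R0=2 thr1.R0=1 thr1.R1=2

outcome vector order: (thr0.R0,thr1.R0,thr1.R1)
|TSO outcomes| = 5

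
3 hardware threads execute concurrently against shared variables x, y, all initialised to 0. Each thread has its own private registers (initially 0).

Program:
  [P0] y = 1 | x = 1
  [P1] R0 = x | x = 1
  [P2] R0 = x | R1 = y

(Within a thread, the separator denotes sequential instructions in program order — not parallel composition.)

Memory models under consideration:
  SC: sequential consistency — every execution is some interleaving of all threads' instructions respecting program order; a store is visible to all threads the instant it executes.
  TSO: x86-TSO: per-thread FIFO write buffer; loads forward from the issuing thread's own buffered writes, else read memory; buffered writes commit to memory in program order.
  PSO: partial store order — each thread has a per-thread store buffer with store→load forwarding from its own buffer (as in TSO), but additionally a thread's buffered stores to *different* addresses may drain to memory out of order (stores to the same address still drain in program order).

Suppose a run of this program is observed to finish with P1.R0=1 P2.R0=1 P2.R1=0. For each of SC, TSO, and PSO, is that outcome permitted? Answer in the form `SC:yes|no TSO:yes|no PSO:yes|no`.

outcome vector order: (P1.R0,P2.R0,P2.R1)
under SC → (0,0,0) (0,0,1) (0,1,0) (0,1,1) (1,0,0) (1,0,1) (1,1,1)
under TSO → (0,0,0) (0,0,1) (0,1,0) (0,1,1) (1,0,0) (1,0,1) (1,1,1)
under PSO → (0,0,0) (0,0,1) (0,1,0) (0,1,1) (1,0,0) (1,0,1) (1,1,0) (1,1,1)
target (1,1,0) ∈ {PSO}

SC:no TSO:no PSO:yes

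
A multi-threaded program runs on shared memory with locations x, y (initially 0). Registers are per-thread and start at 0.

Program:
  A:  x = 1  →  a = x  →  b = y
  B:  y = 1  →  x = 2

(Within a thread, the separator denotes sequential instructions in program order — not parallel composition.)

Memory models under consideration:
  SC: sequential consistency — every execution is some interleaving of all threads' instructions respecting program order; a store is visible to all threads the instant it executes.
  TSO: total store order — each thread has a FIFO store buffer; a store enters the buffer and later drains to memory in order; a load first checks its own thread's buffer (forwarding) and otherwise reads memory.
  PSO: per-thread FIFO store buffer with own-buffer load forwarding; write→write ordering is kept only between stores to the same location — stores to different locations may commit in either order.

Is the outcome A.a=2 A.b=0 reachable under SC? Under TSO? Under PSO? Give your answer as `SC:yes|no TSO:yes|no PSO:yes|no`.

outcome vector order: (A.a,A.b)
SC: 3 outcomes — {1/0, 1/1, 2/1}
TSO: 3 outcomes — {1/0, 1/1, 2/1}
PSO: 4 outcomes — {1/0, 1/1, 2/0, 2/1}
target 2/0 ∈ {PSO}

SC:no TSO:no PSO:yes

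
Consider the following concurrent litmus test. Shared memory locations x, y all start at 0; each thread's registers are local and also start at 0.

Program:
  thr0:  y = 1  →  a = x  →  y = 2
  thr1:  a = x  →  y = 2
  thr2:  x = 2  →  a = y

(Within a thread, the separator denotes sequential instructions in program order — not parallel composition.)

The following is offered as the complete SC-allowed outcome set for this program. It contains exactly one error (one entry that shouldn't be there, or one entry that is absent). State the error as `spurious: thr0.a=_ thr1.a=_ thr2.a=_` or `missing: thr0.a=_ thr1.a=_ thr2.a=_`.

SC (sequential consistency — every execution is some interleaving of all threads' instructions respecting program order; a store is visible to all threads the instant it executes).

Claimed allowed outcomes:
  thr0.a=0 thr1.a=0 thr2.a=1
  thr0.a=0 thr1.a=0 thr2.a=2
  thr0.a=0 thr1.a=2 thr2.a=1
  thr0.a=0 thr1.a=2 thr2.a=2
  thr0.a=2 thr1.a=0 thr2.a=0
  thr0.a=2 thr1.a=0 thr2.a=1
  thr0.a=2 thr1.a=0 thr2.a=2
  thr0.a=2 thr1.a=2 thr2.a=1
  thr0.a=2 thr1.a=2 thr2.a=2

missing: thr0.a=2 thr1.a=2 thr2.a=0

outcome vector order: (thr0.a,thr1.a,thr2.a)
[SC] allowed = {(0,0,1), (0,0,2), (0,2,1), (0,2,2), (2,0,0), (2,0,1), (2,0,2), (2,2,0), (2,2,1), (2,2,2)}
SC∖claimed = {(2,2,0)}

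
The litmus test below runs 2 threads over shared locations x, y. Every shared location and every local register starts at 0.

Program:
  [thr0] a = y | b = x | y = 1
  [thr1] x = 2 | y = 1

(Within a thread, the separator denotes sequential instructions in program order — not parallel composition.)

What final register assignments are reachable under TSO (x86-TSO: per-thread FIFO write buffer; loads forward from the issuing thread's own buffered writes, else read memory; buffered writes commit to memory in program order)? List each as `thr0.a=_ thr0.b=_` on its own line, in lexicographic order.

outcome vector order: (thr0.a,thr0.b)
|TSO outcomes| = 3

thr0.a=0 thr0.b=0
thr0.a=0 thr0.b=2
thr0.a=1 thr0.b=2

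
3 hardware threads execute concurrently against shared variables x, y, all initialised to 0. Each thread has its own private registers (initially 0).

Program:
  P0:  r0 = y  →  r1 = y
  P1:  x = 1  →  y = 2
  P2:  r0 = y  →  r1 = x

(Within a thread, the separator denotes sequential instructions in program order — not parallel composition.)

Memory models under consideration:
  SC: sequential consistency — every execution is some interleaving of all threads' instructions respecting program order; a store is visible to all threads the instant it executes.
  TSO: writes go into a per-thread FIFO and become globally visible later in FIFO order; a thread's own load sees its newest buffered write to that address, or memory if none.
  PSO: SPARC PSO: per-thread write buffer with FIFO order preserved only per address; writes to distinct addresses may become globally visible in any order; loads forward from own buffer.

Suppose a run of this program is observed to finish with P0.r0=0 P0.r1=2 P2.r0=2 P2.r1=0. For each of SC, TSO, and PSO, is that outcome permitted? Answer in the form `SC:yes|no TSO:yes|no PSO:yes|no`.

outcome vector order: (P0.r0,P0.r1,P2.r0,P2.r1)
SC: 9 outcomes — {(0,0,0,0), (0,0,0,1), (0,0,2,1), (0,2,0,0), (0,2,0,1), (0,2,2,1), (2,2,0,0), (2,2,0,1), (2,2,2,1)}
TSO: 9 outcomes — {(0,0,0,0), (0,0,0,1), (0,0,2,1), (0,2,0,0), (0,2,0,1), (0,2,2,1), (2,2,0,0), (2,2,0,1), (2,2,2,1)}
PSO: 12 outcomes — {(0,0,0,0), (0,0,0,1), (0,0,2,0), (0,0,2,1), (0,2,0,0), (0,2,0,1), (0,2,2,0), (0,2,2,1), (2,2,0,0), (2,2,0,1), (2,2,2,0), (2,2,2,1)}
target (0,2,2,0) ∈ {PSO}

SC:no TSO:no PSO:yes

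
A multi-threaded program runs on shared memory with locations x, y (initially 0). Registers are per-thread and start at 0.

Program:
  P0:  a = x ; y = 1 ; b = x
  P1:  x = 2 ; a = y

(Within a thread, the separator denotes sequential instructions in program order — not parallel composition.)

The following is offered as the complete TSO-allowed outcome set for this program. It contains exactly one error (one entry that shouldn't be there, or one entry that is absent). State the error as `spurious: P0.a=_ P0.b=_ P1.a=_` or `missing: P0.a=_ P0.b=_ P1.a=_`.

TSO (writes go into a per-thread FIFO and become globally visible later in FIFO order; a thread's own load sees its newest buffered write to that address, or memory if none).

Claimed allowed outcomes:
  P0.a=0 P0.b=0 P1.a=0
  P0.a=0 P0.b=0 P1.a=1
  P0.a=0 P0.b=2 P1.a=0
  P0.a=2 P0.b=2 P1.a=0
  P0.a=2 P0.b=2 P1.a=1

missing: P0.a=0 P0.b=2 P1.a=1

outcome vector order: (P0.a,P0.b,P1.a)
TSO (6): (0,0,0); (0,0,1); (0,2,0); (0,2,1); (2,2,0); (2,2,1)
TSO∖claimed = {(0,2,1)}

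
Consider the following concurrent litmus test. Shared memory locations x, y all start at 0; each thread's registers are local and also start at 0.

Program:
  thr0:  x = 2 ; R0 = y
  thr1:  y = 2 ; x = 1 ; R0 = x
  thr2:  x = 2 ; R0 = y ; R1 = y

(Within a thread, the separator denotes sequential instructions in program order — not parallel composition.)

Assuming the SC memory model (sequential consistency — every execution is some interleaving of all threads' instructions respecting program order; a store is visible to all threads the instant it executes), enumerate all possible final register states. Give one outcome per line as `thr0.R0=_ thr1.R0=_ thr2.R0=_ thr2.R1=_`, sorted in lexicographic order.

thr0.R0=0 thr1.R0=1 thr2.R0=0 thr2.R1=0
thr0.R0=0 thr1.R0=1 thr2.R0=0 thr2.R1=2
thr0.R0=0 thr1.R0=1 thr2.R0=2 thr2.R1=2
thr0.R0=0 thr1.R0=2 thr2.R0=2 thr2.R1=2
thr0.R0=2 thr1.R0=1 thr2.R0=0 thr2.R1=0
thr0.R0=2 thr1.R0=1 thr2.R0=0 thr2.R1=2
thr0.R0=2 thr1.R0=1 thr2.R0=2 thr2.R1=2
thr0.R0=2 thr1.R0=2 thr2.R0=0 thr2.R1=0
thr0.R0=2 thr1.R0=2 thr2.R0=0 thr2.R1=2
thr0.R0=2 thr1.R0=2 thr2.R0=2 thr2.R1=2

outcome vector order: (thr0.R0,thr1.R0,thr2.R0,thr2.R1)
|SC outcomes| = 10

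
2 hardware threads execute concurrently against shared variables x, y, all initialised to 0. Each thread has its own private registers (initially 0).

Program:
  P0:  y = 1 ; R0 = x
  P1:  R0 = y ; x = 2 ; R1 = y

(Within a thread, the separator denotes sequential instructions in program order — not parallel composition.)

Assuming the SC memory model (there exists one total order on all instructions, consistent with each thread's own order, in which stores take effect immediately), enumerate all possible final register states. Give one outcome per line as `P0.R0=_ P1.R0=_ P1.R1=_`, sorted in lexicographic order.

outcome vector order: (P0.R0,P1.R0,P1.R1)
|SC outcomes| = 5

P0.R0=0 P1.R0=0 P1.R1=1
P0.R0=0 P1.R0=1 P1.R1=1
P0.R0=2 P1.R0=0 P1.R1=0
P0.R0=2 P1.R0=0 P1.R1=1
P0.R0=2 P1.R0=1 P1.R1=1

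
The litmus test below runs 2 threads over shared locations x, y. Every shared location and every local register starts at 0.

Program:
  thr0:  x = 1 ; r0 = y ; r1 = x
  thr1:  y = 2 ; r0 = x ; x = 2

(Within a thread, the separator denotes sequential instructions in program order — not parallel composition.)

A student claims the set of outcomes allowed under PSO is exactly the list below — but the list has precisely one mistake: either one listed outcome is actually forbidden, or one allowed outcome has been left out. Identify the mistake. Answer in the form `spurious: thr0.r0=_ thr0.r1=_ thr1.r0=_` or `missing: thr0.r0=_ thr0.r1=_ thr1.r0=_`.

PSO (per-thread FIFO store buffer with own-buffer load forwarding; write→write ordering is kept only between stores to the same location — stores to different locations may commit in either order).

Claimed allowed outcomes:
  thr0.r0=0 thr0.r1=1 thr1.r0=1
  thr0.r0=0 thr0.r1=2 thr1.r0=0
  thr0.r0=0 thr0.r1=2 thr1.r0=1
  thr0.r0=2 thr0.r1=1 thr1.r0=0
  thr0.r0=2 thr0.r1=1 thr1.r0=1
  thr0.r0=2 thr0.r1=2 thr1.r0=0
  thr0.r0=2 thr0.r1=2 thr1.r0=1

outcome vector order: (thr0.r0,thr0.r1,thr1.r0)
PSO: 8 outcomes — {<0 1 0> <0 1 1> <0 2 0> <0 2 1> <2 1 0> <2 1 1> <2 2 0> <2 2 1>}
PSO∖claimed = {<0 1 0>}

missing: thr0.r0=0 thr0.r1=1 thr1.r0=0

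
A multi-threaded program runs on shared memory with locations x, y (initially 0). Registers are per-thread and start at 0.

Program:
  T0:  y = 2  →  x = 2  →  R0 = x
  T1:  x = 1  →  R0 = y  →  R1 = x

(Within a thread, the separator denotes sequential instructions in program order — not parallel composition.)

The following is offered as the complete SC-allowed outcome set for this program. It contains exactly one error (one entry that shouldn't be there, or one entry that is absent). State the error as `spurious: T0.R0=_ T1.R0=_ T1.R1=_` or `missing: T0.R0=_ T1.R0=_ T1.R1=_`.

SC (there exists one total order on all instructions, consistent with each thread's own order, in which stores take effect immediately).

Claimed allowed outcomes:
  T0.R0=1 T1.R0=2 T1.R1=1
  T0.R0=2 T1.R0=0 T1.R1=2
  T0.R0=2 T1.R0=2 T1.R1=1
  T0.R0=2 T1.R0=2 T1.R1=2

missing: T0.R0=2 T1.R0=0 T1.R1=1

outcome vector order: (T0.R0,T1.R0,T1.R1)
[SC] allowed = {<1 2 1> <2 0 1> <2 0 2> <2 2 1> <2 2 2>}
SC∖claimed = {<2 0 1>}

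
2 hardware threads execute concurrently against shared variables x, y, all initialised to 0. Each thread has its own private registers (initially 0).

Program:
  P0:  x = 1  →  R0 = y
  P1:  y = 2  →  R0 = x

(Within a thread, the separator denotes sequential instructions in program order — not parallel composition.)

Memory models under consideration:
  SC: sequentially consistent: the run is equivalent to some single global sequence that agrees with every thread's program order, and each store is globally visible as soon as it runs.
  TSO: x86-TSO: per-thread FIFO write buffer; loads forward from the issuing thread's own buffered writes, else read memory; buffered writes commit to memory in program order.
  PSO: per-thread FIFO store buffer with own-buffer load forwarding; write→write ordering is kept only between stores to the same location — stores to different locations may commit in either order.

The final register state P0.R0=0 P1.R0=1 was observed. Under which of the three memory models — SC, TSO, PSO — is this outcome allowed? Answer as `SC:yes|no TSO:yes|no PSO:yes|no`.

SC:yes TSO:yes PSO:yes

outcome vector order: (P0.R0,P1.R0)
SC: 3 outcomes — {<0 1>; <2 0>; <2 1>}
TSO: 4 outcomes — {<0 0>; <0 1>; <2 0>; <2 1>}
PSO: 4 outcomes — {<0 0>; <0 1>; <2 0>; <2 1>}
target <0 1> ∈ {SC,TSO,PSO}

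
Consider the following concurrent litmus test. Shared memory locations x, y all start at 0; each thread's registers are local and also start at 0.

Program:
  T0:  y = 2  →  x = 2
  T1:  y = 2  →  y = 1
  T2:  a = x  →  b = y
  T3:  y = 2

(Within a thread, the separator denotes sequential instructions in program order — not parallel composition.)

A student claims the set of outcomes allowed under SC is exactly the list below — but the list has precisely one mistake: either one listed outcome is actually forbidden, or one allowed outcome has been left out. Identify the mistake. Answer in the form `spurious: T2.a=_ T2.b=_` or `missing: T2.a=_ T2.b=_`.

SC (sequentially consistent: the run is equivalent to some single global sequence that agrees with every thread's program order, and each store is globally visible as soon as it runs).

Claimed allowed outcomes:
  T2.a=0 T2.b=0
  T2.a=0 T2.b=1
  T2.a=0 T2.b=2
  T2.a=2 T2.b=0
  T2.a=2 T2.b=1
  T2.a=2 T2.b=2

outcome vector order: (T2.a,T2.b)
[SC] allowed = {(0,0), (0,1), (0,2), (2,1), (2,2)}
claimed∖SC = {(2,0)}

spurious: T2.a=2 T2.b=0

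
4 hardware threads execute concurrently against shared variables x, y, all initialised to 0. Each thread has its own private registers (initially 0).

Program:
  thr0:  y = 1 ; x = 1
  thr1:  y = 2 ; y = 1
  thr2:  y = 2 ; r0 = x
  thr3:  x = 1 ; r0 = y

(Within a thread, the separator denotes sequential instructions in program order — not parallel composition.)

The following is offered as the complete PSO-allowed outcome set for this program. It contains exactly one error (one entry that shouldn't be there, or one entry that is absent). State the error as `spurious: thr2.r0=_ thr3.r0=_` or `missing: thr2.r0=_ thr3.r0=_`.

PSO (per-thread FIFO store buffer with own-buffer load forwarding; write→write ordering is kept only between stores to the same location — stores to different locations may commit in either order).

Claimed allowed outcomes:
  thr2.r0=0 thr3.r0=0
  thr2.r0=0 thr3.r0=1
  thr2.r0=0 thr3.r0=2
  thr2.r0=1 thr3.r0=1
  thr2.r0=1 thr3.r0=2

missing: thr2.r0=1 thr3.r0=0

outcome vector order: (thr2.r0,thr3.r0)
PSO: 6 outcomes — {0/0 0/1 0/2 1/0 1/1 1/2}
PSO∖claimed = {1/0}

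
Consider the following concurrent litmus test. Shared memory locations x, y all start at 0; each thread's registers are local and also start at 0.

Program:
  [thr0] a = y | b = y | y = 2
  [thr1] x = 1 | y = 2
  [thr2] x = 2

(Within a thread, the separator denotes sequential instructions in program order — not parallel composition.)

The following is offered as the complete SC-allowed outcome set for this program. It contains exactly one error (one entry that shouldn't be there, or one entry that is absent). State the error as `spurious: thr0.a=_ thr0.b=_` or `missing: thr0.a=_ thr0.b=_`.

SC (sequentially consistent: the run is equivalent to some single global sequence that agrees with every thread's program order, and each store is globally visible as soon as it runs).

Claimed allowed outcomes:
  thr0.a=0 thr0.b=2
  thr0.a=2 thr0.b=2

outcome vector order: (thr0.a,thr0.b)
SC: 3 outcomes — {0/0; 0/2; 2/2}
SC∖claimed = {0/0}

missing: thr0.a=0 thr0.b=0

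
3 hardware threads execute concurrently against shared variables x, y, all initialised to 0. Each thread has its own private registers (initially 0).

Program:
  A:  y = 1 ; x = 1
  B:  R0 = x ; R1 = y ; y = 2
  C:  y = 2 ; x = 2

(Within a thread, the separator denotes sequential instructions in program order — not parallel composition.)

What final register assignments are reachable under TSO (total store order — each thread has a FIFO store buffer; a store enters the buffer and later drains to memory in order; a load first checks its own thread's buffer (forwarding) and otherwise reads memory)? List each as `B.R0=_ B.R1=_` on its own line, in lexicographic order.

B.R0=0 B.R1=0
B.R0=0 B.R1=1
B.R0=0 B.R1=2
B.R0=1 B.R1=1
B.R0=1 B.R1=2
B.R0=2 B.R1=1
B.R0=2 B.R1=2

outcome vector order: (B.R0,B.R1)
|TSO outcomes| = 7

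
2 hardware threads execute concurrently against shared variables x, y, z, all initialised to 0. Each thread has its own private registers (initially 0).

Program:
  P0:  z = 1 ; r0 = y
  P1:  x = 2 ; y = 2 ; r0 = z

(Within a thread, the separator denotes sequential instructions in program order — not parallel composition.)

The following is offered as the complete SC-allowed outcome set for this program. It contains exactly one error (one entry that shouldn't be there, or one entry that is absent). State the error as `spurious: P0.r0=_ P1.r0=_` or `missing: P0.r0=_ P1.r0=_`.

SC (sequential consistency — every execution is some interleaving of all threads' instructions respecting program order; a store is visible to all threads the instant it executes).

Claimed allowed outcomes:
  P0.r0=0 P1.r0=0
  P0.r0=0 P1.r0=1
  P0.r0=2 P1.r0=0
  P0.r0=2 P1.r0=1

spurious: P0.r0=0 P1.r0=0

outcome vector order: (P0.r0,P1.r0)
SC (3): 01 20 21
claimed∖SC = {00}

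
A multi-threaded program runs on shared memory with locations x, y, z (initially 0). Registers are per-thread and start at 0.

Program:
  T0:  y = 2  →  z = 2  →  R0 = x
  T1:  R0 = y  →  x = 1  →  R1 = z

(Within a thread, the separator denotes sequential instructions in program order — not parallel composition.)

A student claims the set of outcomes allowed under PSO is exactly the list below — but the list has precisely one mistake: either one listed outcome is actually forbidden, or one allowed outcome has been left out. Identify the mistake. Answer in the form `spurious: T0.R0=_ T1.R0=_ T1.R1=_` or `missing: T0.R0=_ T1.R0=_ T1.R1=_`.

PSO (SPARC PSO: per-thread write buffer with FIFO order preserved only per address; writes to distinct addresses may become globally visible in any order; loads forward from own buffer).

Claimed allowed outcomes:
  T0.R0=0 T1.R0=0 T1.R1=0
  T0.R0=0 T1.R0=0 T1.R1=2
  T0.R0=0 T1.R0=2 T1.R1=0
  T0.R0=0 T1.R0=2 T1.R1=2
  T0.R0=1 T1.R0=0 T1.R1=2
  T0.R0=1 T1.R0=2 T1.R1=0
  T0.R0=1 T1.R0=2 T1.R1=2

missing: T0.R0=1 T1.R0=0 T1.R1=0

outcome vector order: (T0.R0,T1.R0,T1.R1)
under PSO → 0/0/0, 0/0/2, 0/2/0, 0/2/2, 1/0/0, 1/0/2, 1/2/0, 1/2/2
PSO∖claimed = {1/0/0}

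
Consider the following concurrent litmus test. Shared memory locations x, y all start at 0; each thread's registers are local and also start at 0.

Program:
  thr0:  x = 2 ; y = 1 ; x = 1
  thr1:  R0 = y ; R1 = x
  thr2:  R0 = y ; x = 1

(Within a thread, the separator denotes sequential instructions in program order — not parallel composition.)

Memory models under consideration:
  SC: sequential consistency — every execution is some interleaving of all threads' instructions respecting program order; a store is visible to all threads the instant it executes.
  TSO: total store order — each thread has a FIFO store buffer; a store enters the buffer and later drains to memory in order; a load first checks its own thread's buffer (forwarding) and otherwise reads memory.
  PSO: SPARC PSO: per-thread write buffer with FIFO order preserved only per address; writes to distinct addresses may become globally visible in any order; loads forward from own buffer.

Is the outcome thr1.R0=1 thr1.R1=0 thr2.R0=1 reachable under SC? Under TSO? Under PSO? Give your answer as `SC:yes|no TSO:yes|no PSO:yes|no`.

outcome vector order: (thr1.R0,thr1.R1,thr2.R0)
[SC] allowed = {<0 0 0> <0 0 1> <0 1 0> <0 1 1> <0 2 0> <0 2 1> <1 1 0> <1 1 1> <1 2 0> <1 2 1>}
[TSO] allowed = {<0 0 0> <0 0 1> <0 1 0> <0 1 1> <0 2 0> <0 2 1> <1 1 0> <1 1 1> <1 2 0> <1 2 1>}
[PSO] allowed = {<0 0 0> <0 0 1> <0 1 0> <0 1 1> <0 2 0> <0 2 1> <1 0 0> <1 0 1> <1 1 0> <1 1 1> <1 2 0> <1 2 1>}
target <1 0 1> ∈ {PSO}

SC:no TSO:no PSO:yes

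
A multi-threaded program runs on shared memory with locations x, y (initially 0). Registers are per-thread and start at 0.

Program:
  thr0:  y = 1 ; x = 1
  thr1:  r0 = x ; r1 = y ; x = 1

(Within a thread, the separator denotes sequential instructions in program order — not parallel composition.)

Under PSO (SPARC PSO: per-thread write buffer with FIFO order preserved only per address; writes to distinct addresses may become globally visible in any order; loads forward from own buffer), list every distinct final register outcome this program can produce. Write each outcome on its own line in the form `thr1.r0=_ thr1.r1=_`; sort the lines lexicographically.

outcome vector order: (thr1.r0,thr1.r1)
|PSO outcomes| = 4

thr1.r0=0 thr1.r1=0
thr1.r0=0 thr1.r1=1
thr1.r0=1 thr1.r1=0
thr1.r0=1 thr1.r1=1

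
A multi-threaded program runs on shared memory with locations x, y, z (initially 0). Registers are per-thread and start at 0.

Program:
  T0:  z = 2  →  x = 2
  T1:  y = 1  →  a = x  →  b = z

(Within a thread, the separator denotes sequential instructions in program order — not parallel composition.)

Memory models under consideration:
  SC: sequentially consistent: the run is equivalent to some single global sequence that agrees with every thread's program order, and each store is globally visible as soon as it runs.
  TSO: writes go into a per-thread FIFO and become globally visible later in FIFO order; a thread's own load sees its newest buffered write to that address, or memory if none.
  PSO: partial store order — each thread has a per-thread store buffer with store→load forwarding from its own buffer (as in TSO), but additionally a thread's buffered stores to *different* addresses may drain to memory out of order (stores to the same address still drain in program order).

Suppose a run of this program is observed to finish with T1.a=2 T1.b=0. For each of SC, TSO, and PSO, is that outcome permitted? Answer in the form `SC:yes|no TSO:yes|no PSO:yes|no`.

SC:no TSO:no PSO:yes

outcome vector order: (T1.a,T1.b)
SC: 3 outcomes — {(0,0), (0,2), (2,2)}
TSO: 3 outcomes — {(0,0), (0,2), (2,2)}
PSO: 4 outcomes — {(0,0), (0,2), (2,0), (2,2)}
target (2,0) ∈ {PSO}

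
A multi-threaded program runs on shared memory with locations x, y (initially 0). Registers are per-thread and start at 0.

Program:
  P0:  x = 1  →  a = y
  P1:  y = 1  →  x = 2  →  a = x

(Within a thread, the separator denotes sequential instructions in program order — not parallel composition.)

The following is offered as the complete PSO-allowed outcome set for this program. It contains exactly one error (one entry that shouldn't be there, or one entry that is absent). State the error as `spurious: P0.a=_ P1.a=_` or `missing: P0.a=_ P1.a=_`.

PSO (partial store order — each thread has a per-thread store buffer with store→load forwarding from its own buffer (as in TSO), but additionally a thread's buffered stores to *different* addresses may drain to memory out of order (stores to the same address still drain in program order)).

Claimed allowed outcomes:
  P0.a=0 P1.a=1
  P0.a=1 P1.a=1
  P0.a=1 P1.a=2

outcome vector order: (P0.a,P1.a)
PSO (4): 01, 02, 11, 12
PSO∖claimed = {02}

missing: P0.a=0 P1.a=2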